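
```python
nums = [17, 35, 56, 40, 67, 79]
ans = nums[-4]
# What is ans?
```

nums has length 6. Negative index -4 maps to positive index 6 + (-4) = 2. nums[2] = 56.

56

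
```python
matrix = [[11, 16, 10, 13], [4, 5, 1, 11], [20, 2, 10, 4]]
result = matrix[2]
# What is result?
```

matrix has 3 rows. Row 2 is [20, 2, 10, 4].

[20, 2, 10, 4]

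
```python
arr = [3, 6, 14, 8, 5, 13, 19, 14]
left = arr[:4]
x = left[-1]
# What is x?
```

arr has length 8. The slice arr[:4] selects indices [0, 1, 2, 3] (0->3, 1->6, 2->14, 3->8), giving [3, 6, 14, 8]. So left = [3, 6, 14, 8]. Then left[-1] = 8.

8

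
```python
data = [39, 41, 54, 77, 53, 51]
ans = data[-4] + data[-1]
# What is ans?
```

data has length 6. Negative index -4 maps to positive index 6 + (-4) = 2. data[2] = 54.
data has length 6. Negative index -1 maps to positive index 6 + (-1) = 5. data[5] = 51.
Sum: 54 + 51 = 105.

105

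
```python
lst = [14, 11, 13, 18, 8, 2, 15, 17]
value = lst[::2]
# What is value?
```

lst has length 8. The slice lst[::2] selects indices [0, 2, 4, 6] (0->14, 2->13, 4->8, 6->15), giving [14, 13, 8, 15].

[14, 13, 8, 15]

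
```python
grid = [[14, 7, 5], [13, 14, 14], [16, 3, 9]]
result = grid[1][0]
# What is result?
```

grid[1] = [13, 14, 14]. Taking column 0 of that row yields 13.

13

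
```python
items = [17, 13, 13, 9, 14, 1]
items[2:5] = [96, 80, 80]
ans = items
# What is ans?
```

items starts as [17, 13, 13, 9, 14, 1] (length 6). The slice items[2:5] covers indices [2, 3, 4] with values [13, 9, 14]. Replacing that slice with [96, 80, 80] (same length) produces [17, 13, 96, 80, 80, 1].

[17, 13, 96, 80, 80, 1]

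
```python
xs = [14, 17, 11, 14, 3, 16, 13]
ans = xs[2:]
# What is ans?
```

xs has length 7. The slice xs[2:] selects indices [2, 3, 4, 5, 6] (2->11, 3->14, 4->3, 5->16, 6->13), giving [11, 14, 3, 16, 13].

[11, 14, 3, 16, 13]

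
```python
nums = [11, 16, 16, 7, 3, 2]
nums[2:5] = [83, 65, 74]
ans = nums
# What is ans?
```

nums starts as [11, 16, 16, 7, 3, 2] (length 6). The slice nums[2:5] covers indices [2, 3, 4] with values [16, 7, 3]. Replacing that slice with [83, 65, 74] (same length) produces [11, 16, 83, 65, 74, 2].

[11, 16, 83, 65, 74, 2]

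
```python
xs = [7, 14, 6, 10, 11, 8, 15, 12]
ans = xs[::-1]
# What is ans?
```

xs has length 8. The slice xs[::-1] selects indices [7, 6, 5, 4, 3, 2, 1, 0] (7->12, 6->15, 5->8, 4->11, 3->10, 2->6, 1->14, 0->7), giving [12, 15, 8, 11, 10, 6, 14, 7].

[12, 15, 8, 11, 10, 6, 14, 7]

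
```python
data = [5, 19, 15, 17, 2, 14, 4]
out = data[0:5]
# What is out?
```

data has length 7. The slice data[0:5] selects indices [0, 1, 2, 3, 4] (0->5, 1->19, 2->15, 3->17, 4->2), giving [5, 19, 15, 17, 2].

[5, 19, 15, 17, 2]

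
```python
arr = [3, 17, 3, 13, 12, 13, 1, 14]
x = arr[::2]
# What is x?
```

arr has length 8. The slice arr[::2] selects indices [0, 2, 4, 6] (0->3, 2->3, 4->12, 6->1), giving [3, 3, 12, 1].

[3, 3, 12, 1]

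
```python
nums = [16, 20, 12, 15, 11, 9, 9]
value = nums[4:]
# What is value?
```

nums has length 7. The slice nums[4:] selects indices [4, 5, 6] (4->11, 5->9, 6->9), giving [11, 9, 9].

[11, 9, 9]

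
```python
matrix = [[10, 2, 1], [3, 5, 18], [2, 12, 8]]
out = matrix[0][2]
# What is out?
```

matrix[0] = [10, 2, 1]. Taking column 2 of that row yields 1.

1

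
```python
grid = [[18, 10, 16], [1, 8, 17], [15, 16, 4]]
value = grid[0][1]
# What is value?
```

grid[0] = [18, 10, 16]. Taking column 1 of that row yields 10.

10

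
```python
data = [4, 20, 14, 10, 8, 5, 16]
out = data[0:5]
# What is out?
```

data has length 7. The slice data[0:5] selects indices [0, 1, 2, 3, 4] (0->4, 1->20, 2->14, 3->10, 4->8), giving [4, 20, 14, 10, 8].

[4, 20, 14, 10, 8]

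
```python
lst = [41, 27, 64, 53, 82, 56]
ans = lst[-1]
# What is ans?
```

lst has length 6. Negative index -1 maps to positive index 6 + (-1) = 5. lst[5] = 56.

56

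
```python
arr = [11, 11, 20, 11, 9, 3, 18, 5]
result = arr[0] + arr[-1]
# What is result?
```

arr has length 8. arr[0] = 11.
arr has length 8. Negative index -1 maps to positive index 8 + (-1) = 7. arr[7] = 5.
Sum: 11 + 5 = 16.

16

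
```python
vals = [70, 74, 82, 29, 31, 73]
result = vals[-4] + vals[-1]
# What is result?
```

vals has length 6. Negative index -4 maps to positive index 6 + (-4) = 2. vals[2] = 82.
vals has length 6. Negative index -1 maps to positive index 6 + (-1) = 5. vals[5] = 73.
Sum: 82 + 73 = 155.

155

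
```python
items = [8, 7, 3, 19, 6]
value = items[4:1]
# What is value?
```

items has length 5. The slice items[4:1] resolves to an empty index range, so the result is [].

[]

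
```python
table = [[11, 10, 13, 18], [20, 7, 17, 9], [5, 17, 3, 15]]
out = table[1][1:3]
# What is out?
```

table[1] = [20, 7, 17, 9]. table[1] has length 4. The slice table[1][1:3] selects indices [1, 2] (1->7, 2->17), giving [7, 17].

[7, 17]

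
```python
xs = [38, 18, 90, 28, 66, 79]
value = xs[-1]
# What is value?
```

xs has length 6. Negative index -1 maps to positive index 6 + (-1) = 5. xs[5] = 79.

79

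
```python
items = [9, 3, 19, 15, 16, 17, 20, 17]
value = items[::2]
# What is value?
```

items has length 8. The slice items[::2] selects indices [0, 2, 4, 6] (0->9, 2->19, 4->16, 6->20), giving [9, 19, 16, 20].

[9, 19, 16, 20]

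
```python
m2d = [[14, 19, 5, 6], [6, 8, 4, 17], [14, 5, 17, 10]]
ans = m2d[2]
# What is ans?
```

m2d has 3 rows. Row 2 is [14, 5, 17, 10].

[14, 5, 17, 10]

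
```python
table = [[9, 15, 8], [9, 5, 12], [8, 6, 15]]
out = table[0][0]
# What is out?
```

table[0] = [9, 15, 8]. Taking column 0 of that row yields 9.

9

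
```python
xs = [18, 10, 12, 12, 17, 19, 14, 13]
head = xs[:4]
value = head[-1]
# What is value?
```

xs has length 8. The slice xs[:4] selects indices [0, 1, 2, 3] (0->18, 1->10, 2->12, 3->12), giving [18, 10, 12, 12]. So head = [18, 10, 12, 12]. Then head[-1] = 12.

12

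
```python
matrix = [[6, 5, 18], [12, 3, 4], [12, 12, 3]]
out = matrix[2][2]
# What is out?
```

matrix[2] = [12, 12, 3]. Taking column 2 of that row yields 3.

3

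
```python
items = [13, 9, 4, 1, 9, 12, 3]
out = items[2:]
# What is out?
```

items has length 7. The slice items[2:] selects indices [2, 3, 4, 5, 6] (2->4, 3->1, 4->9, 5->12, 6->3), giving [4, 1, 9, 12, 3].

[4, 1, 9, 12, 3]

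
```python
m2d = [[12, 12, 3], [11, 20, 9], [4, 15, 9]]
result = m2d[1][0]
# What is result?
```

m2d[1] = [11, 20, 9]. Taking column 0 of that row yields 11.

11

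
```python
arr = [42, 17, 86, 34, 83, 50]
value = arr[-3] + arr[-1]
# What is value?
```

arr has length 6. Negative index -3 maps to positive index 6 + (-3) = 3. arr[3] = 34.
arr has length 6. Negative index -1 maps to positive index 6 + (-1) = 5. arr[5] = 50.
Sum: 34 + 50 = 84.

84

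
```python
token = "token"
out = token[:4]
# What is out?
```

token has length 5. The slice token[:4] selects indices [0, 1, 2, 3] (0->'t', 1->'o', 2->'k', 3->'e'), giving 'toke'.

'toke'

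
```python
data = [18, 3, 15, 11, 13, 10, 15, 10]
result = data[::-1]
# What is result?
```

data has length 8. The slice data[::-1] selects indices [7, 6, 5, 4, 3, 2, 1, 0] (7->10, 6->15, 5->10, 4->13, 3->11, 2->15, 1->3, 0->18), giving [10, 15, 10, 13, 11, 15, 3, 18].

[10, 15, 10, 13, 11, 15, 3, 18]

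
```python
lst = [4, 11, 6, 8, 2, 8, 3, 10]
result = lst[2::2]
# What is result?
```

lst has length 8. The slice lst[2::2] selects indices [2, 4, 6] (2->6, 4->2, 6->3), giving [6, 2, 3].

[6, 2, 3]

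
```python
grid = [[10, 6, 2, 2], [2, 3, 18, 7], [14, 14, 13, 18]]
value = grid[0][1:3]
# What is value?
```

grid[0] = [10, 6, 2, 2]. grid[0] has length 4. The slice grid[0][1:3] selects indices [1, 2] (1->6, 2->2), giving [6, 2].

[6, 2]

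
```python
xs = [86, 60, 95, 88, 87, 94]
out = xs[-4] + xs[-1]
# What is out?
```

xs has length 6. Negative index -4 maps to positive index 6 + (-4) = 2. xs[2] = 95.
xs has length 6. Negative index -1 maps to positive index 6 + (-1) = 5. xs[5] = 94.
Sum: 95 + 94 = 189.

189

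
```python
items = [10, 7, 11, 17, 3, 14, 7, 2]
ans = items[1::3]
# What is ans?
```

items has length 8. The slice items[1::3] selects indices [1, 4, 7] (1->7, 4->3, 7->2), giving [7, 3, 2].

[7, 3, 2]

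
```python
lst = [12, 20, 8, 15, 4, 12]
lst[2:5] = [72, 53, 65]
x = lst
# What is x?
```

lst starts as [12, 20, 8, 15, 4, 12] (length 6). The slice lst[2:5] covers indices [2, 3, 4] with values [8, 15, 4]. Replacing that slice with [72, 53, 65] (same length) produces [12, 20, 72, 53, 65, 12].

[12, 20, 72, 53, 65, 12]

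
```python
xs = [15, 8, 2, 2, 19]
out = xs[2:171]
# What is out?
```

xs has length 5. The slice xs[2:171] selects indices [2, 3, 4] (2->2, 3->2, 4->19), giving [2, 2, 19].

[2, 2, 19]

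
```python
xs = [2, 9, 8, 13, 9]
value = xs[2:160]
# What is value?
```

xs has length 5. The slice xs[2:160] selects indices [2, 3, 4] (2->8, 3->13, 4->9), giving [8, 13, 9].

[8, 13, 9]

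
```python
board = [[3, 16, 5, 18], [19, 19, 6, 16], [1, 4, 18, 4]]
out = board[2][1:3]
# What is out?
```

board[2] = [1, 4, 18, 4]. board[2] has length 4. The slice board[2][1:3] selects indices [1, 2] (1->4, 2->18), giving [4, 18].

[4, 18]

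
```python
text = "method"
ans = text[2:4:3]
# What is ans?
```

text has length 6. The slice text[2:4:3] selects indices [2] (2->'t'), giving 't'.

't'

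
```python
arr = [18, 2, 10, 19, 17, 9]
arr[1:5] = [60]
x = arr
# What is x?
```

arr starts as [18, 2, 10, 19, 17, 9] (length 6). The slice arr[1:5] covers indices [1, 2, 3, 4] with values [2, 10, 19, 17]. Replacing that slice with [60] (different length) produces [18, 60, 9].

[18, 60, 9]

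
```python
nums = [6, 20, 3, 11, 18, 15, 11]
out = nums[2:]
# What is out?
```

nums has length 7. The slice nums[2:] selects indices [2, 3, 4, 5, 6] (2->3, 3->11, 4->18, 5->15, 6->11), giving [3, 11, 18, 15, 11].

[3, 11, 18, 15, 11]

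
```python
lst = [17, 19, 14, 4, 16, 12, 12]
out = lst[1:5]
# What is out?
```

lst has length 7. The slice lst[1:5] selects indices [1, 2, 3, 4] (1->19, 2->14, 3->4, 4->16), giving [19, 14, 4, 16].

[19, 14, 4, 16]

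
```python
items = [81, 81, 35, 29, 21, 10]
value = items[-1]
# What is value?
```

items has length 6. Negative index -1 maps to positive index 6 + (-1) = 5. items[5] = 10.

10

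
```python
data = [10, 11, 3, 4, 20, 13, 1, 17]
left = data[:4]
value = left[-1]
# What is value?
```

data has length 8. The slice data[:4] selects indices [0, 1, 2, 3] (0->10, 1->11, 2->3, 3->4), giving [10, 11, 3, 4]. So left = [10, 11, 3, 4]. Then left[-1] = 4.

4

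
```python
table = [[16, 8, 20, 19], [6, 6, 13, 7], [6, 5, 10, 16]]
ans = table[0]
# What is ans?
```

table has 3 rows. Row 0 is [16, 8, 20, 19].

[16, 8, 20, 19]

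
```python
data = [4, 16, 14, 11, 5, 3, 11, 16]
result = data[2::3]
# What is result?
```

data has length 8. The slice data[2::3] selects indices [2, 5] (2->14, 5->3), giving [14, 3].

[14, 3]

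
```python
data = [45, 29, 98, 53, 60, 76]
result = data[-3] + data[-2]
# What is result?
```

data has length 6. Negative index -3 maps to positive index 6 + (-3) = 3. data[3] = 53.
data has length 6. Negative index -2 maps to positive index 6 + (-2) = 4. data[4] = 60.
Sum: 53 + 60 = 113.

113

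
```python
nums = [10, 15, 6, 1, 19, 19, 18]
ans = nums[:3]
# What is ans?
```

nums has length 7. The slice nums[:3] selects indices [0, 1, 2] (0->10, 1->15, 2->6), giving [10, 15, 6].

[10, 15, 6]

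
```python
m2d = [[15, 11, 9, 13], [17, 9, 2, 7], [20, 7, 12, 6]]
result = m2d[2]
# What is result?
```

m2d has 3 rows. Row 2 is [20, 7, 12, 6].

[20, 7, 12, 6]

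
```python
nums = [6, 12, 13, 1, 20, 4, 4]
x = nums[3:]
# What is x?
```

nums has length 7. The slice nums[3:] selects indices [3, 4, 5, 6] (3->1, 4->20, 5->4, 6->4), giving [1, 20, 4, 4].

[1, 20, 4, 4]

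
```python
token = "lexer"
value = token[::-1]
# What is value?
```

token has length 5. The slice token[::-1] selects indices [4, 3, 2, 1, 0] (4->'r', 3->'e', 2->'x', 1->'e', 0->'l'), giving 'rexel'.

'rexel'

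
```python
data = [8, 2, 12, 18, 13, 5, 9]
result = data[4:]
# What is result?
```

data has length 7. The slice data[4:] selects indices [4, 5, 6] (4->13, 5->5, 6->9), giving [13, 5, 9].

[13, 5, 9]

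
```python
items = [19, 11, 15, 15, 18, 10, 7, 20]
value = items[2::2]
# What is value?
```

items has length 8. The slice items[2::2] selects indices [2, 4, 6] (2->15, 4->18, 6->7), giving [15, 18, 7].

[15, 18, 7]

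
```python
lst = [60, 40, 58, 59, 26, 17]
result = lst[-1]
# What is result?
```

lst has length 6. Negative index -1 maps to positive index 6 + (-1) = 5. lst[5] = 17.

17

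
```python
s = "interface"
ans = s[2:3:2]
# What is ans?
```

s has length 9. The slice s[2:3:2] selects indices [2] (2->'t'), giving 't'.

't'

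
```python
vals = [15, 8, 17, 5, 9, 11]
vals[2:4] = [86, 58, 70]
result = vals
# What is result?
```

vals starts as [15, 8, 17, 5, 9, 11] (length 6). The slice vals[2:4] covers indices [2, 3] with values [17, 5]. Replacing that slice with [86, 58, 70] (different length) produces [15, 8, 86, 58, 70, 9, 11].

[15, 8, 86, 58, 70, 9, 11]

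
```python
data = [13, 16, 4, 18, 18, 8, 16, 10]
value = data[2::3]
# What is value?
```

data has length 8. The slice data[2::3] selects indices [2, 5] (2->4, 5->8), giving [4, 8].

[4, 8]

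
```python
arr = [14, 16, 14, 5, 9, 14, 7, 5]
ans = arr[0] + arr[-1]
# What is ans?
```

arr has length 8. arr[0] = 14.
arr has length 8. Negative index -1 maps to positive index 8 + (-1) = 7. arr[7] = 5.
Sum: 14 + 5 = 19.

19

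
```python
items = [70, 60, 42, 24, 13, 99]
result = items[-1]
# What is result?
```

items has length 6. Negative index -1 maps to positive index 6 + (-1) = 5. items[5] = 99.

99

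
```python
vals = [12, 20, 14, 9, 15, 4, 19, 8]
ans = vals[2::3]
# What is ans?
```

vals has length 8. The slice vals[2::3] selects indices [2, 5] (2->14, 5->4), giving [14, 4].

[14, 4]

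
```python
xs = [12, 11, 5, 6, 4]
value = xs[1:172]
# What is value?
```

xs has length 5. The slice xs[1:172] selects indices [1, 2, 3, 4] (1->11, 2->5, 3->6, 4->4), giving [11, 5, 6, 4].

[11, 5, 6, 4]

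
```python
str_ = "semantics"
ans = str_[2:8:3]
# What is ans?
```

str_ has length 9. The slice str_[2:8:3] selects indices [2, 5] (2->'m', 5->'t'), giving 'mt'.

'mt'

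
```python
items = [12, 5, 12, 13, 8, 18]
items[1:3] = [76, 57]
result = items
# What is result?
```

items starts as [12, 5, 12, 13, 8, 18] (length 6). The slice items[1:3] covers indices [1, 2] with values [5, 12]. Replacing that slice with [76, 57] (same length) produces [12, 76, 57, 13, 8, 18].

[12, 76, 57, 13, 8, 18]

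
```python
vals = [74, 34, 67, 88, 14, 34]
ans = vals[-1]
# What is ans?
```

vals has length 6. Negative index -1 maps to positive index 6 + (-1) = 5. vals[5] = 34.

34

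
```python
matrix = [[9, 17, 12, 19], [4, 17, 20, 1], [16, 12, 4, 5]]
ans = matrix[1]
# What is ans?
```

matrix has 3 rows. Row 1 is [4, 17, 20, 1].

[4, 17, 20, 1]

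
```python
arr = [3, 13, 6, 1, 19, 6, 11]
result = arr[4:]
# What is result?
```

arr has length 7. The slice arr[4:] selects indices [4, 5, 6] (4->19, 5->6, 6->11), giving [19, 6, 11].

[19, 6, 11]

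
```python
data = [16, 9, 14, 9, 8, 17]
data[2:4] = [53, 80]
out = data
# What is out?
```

data starts as [16, 9, 14, 9, 8, 17] (length 6). The slice data[2:4] covers indices [2, 3] with values [14, 9]. Replacing that slice with [53, 80] (same length) produces [16, 9, 53, 80, 8, 17].

[16, 9, 53, 80, 8, 17]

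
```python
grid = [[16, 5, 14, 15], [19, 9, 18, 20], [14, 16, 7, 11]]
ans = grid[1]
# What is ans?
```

grid has 3 rows. Row 1 is [19, 9, 18, 20].

[19, 9, 18, 20]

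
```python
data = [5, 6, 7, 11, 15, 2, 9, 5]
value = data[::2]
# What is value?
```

data has length 8. The slice data[::2] selects indices [0, 2, 4, 6] (0->5, 2->7, 4->15, 6->9), giving [5, 7, 15, 9].

[5, 7, 15, 9]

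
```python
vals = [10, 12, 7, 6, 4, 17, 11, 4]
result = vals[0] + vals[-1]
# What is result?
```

vals has length 8. vals[0] = 10.
vals has length 8. Negative index -1 maps to positive index 8 + (-1) = 7. vals[7] = 4.
Sum: 10 + 4 = 14.

14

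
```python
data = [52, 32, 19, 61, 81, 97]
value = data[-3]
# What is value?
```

data has length 6. Negative index -3 maps to positive index 6 + (-3) = 3. data[3] = 61.

61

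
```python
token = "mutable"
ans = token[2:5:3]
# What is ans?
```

token has length 7. The slice token[2:5:3] selects indices [2] (2->'t'), giving 't'.

't'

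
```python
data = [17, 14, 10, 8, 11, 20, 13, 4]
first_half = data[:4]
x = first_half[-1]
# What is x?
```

data has length 8. The slice data[:4] selects indices [0, 1, 2, 3] (0->17, 1->14, 2->10, 3->8), giving [17, 14, 10, 8]. So first_half = [17, 14, 10, 8]. Then first_half[-1] = 8.

8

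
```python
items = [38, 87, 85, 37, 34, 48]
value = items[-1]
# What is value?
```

items has length 6. Negative index -1 maps to positive index 6 + (-1) = 5. items[5] = 48.

48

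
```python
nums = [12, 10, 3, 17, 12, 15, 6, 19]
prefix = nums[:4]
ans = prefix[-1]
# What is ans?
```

nums has length 8. The slice nums[:4] selects indices [0, 1, 2, 3] (0->12, 1->10, 2->3, 3->17), giving [12, 10, 3, 17]. So prefix = [12, 10, 3, 17]. Then prefix[-1] = 17.

17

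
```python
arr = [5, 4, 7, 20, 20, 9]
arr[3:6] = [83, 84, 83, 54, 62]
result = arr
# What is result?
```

arr starts as [5, 4, 7, 20, 20, 9] (length 6). The slice arr[3:6] covers indices [3, 4, 5] with values [20, 20, 9]. Replacing that slice with [83, 84, 83, 54, 62] (different length) produces [5, 4, 7, 83, 84, 83, 54, 62].

[5, 4, 7, 83, 84, 83, 54, 62]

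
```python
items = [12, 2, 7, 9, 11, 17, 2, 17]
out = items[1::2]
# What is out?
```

items has length 8. The slice items[1::2] selects indices [1, 3, 5, 7] (1->2, 3->9, 5->17, 7->17), giving [2, 9, 17, 17].

[2, 9, 17, 17]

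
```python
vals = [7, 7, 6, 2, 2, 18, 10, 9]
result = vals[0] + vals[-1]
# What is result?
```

vals has length 8. vals[0] = 7.
vals has length 8. Negative index -1 maps to positive index 8 + (-1) = 7. vals[7] = 9.
Sum: 7 + 9 = 16.

16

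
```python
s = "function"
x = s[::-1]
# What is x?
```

s has length 8. The slice s[::-1] selects indices [7, 6, 5, 4, 3, 2, 1, 0] (7->'n', 6->'o', 5->'i', 4->'t', 3->'c', 2->'n', 1->'u', 0->'f'), giving 'noitcnuf'.

'noitcnuf'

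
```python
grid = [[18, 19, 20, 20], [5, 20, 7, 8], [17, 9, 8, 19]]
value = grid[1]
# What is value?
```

grid has 3 rows. Row 1 is [5, 20, 7, 8].

[5, 20, 7, 8]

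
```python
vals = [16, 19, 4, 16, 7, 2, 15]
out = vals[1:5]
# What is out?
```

vals has length 7. The slice vals[1:5] selects indices [1, 2, 3, 4] (1->19, 2->4, 3->16, 4->7), giving [19, 4, 16, 7].

[19, 4, 16, 7]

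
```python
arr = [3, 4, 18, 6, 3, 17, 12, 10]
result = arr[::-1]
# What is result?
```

arr has length 8. The slice arr[::-1] selects indices [7, 6, 5, 4, 3, 2, 1, 0] (7->10, 6->12, 5->17, 4->3, 3->6, 2->18, 1->4, 0->3), giving [10, 12, 17, 3, 6, 18, 4, 3].

[10, 12, 17, 3, 6, 18, 4, 3]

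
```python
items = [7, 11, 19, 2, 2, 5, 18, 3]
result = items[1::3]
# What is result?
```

items has length 8. The slice items[1::3] selects indices [1, 4, 7] (1->11, 4->2, 7->3), giving [11, 2, 3].

[11, 2, 3]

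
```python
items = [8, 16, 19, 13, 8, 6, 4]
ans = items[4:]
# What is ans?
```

items has length 7. The slice items[4:] selects indices [4, 5, 6] (4->8, 5->6, 6->4), giving [8, 6, 4].

[8, 6, 4]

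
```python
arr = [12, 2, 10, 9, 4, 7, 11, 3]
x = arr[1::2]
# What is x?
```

arr has length 8. The slice arr[1::2] selects indices [1, 3, 5, 7] (1->2, 3->9, 5->7, 7->3), giving [2, 9, 7, 3].

[2, 9, 7, 3]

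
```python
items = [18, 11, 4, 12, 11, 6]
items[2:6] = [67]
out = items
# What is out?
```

items starts as [18, 11, 4, 12, 11, 6] (length 6). The slice items[2:6] covers indices [2, 3, 4, 5] with values [4, 12, 11, 6]. Replacing that slice with [67] (different length) produces [18, 11, 67].

[18, 11, 67]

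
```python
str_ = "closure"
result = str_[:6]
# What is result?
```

str_ has length 7. The slice str_[:6] selects indices [0, 1, 2, 3, 4, 5] (0->'c', 1->'l', 2->'o', 3->'s', 4->'u', 5->'r'), giving 'closur'.

'closur'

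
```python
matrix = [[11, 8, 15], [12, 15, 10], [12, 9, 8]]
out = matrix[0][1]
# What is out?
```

matrix[0] = [11, 8, 15]. Taking column 1 of that row yields 8.

8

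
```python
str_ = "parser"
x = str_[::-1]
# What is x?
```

str_ has length 6. The slice str_[::-1] selects indices [5, 4, 3, 2, 1, 0] (5->'r', 4->'e', 3->'s', 2->'r', 1->'a', 0->'p'), giving 'resrap'.

'resrap'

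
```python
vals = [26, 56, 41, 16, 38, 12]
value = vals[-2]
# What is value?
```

vals has length 6. Negative index -2 maps to positive index 6 + (-2) = 4. vals[4] = 38.

38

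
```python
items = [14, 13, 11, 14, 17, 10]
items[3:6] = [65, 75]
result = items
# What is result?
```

items starts as [14, 13, 11, 14, 17, 10] (length 6). The slice items[3:6] covers indices [3, 4, 5] with values [14, 17, 10]. Replacing that slice with [65, 75] (different length) produces [14, 13, 11, 65, 75].

[14, 13, 11, 65, 75]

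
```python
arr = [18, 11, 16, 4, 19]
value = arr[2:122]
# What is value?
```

arr has length 5. The slice arr[2:122] selects indices [2, 3, 4] (2->16, 3->4, 4->19), giving [16, 4, 19].

[16, 4, 19]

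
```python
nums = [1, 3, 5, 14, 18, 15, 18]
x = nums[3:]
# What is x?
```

nums has length 7. The slice nums[3:] selects indices [3, 4, 5, 6] (3->14, 4->18, 5->15, 6->18), giving [14, 18, 15, 18].

[14, 18, 15, 18]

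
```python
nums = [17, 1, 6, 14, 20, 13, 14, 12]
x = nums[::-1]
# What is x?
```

nums has length 8. The slice nums[::-1] selects indices [7, 6, 5, 4, 3, 2, 1, 0] (7->12, 6->14, 5->13, 4->20, 3->14, 2->6, 1->1, 0->17), giving [12, 14, 13, 20, 14, 6, 1, 17].

[12, 14, 13, 20, 14, 6, 1, 17]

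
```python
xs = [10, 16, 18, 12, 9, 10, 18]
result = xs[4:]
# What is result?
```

xs has length 7. The slice xs[4:] selects indices [4, 5, 6] (4->9, 5->10, 6->18), giving [9, 10, 18].

[9, 10, 18]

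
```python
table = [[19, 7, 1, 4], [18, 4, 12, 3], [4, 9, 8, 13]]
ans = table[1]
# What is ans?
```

table has 3 rows. Row 1 is [18, 4, 12, 3].

[18, 4, 12, 3]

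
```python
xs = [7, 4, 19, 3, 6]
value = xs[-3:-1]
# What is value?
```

xs has length 5. The slice xs[-3:-1] selects indices [2, 3] (2->19, 3->3), giving [19, 3].

[19, 3]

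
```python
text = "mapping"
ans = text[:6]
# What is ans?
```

text has length 7. The slice text[:6] selects indices [0, 1, 2, 3, 4, 5] (0->'m', 1->'a', 2->'p', 3->'p', 4->'i', 5->'n'), giving 'mappin'.

'mappin'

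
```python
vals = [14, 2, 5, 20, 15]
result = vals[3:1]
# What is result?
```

vals has length 5. The slice vals[3:1] resolves to an empty index range, so the result is [].

[]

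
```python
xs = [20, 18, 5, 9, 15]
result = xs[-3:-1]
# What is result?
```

xs has length 5. The slice xs[-3:-1] selects indices [2, 3] (2->5, 3->9), giving [5, 9].

[5, 9]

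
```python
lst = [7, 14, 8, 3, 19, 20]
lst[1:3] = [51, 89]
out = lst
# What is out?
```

lst starts as [7, 14, 8, 3, 19, 20] (length 6). The slice lst[1:3] covers indices [1, 2] with values [14, 8]. Replacing that slice with [51, 89] (same length) produces [7, 51, 89, 3, 19, 20].

[7, 51, 89, 3, 19, 20]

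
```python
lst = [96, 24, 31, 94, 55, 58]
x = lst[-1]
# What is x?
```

lst has length 6. Negative index -1 maps to positive index 6 + (-1) = 5. lst[5] = 58.

58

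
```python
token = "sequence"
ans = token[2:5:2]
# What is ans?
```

token has length 8. The slice token[2:5:2] selects indices [2, 4] (2->'q', 4->'e'), giving 'qe'.

'qe'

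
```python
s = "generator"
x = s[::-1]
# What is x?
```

s has length 9. The slice s[::-1] selects indices [8, 7, 6, 5, 4, 3, 2, 1, 0] (8->'r', 7->'o', 6->'t', 5->'a', 4->'r', 3->'e', 2->'n', 1->'e', 0->'g'), giving 'rotareneg'.

'rotareneg'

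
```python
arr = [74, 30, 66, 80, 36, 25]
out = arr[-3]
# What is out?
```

arr has length 6. Negative index -3 maps to positive index 6 + (-3) = 3. arr[3] = 80.

80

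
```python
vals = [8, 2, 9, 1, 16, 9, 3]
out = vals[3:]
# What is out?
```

vals has length 7. The slice vals[3:] selects indices [3, 4, 5, 6] (3->1, 4->16, 5->9, 6->3), giving [1, 16, 9, 3].

[1, 16, 9, 3]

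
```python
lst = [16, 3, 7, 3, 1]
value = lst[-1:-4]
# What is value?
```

lst has length 5. The slice lst[-1:-4] resolves to an empty index range, so the result is [].

[]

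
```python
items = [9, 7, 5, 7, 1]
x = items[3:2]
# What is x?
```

items has length 5. The slice items[3:2] resolves to an empty index range, so the result is [].

[]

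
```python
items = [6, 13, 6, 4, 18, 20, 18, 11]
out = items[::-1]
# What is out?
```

items has length 8. The slice items[::-1] selects indices [7, 6, 5, 4, 3, 2, 1, 0] (7->11, 6->18, 5->20, 4->18, 3->4, 2->6, 1->13, 0->6), giving [11, 18, 20, 18, 4, 6, 13, 6].

[11, 18, 20, 18, 4, 6, 13, 6]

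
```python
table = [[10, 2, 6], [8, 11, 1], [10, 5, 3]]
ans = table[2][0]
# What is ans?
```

table[2] = [10, 5, 3]. Taking column 0 of that row yields 10.

10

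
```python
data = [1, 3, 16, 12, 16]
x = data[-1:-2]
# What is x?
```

data has length 5. The slice data[-1:-2] resolves to an empty index range, so the result is [].

[]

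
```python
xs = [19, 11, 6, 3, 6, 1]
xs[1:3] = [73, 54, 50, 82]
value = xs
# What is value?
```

xs starts as [19, 11, 6, 3, 6, 1] (length 6). The slice xs[1:3] covers indices [1, 2] with values [11, 6]. Replacing that slice with [73, 54, 50, 82] (different length) produces [19, 73, 54, 50, 82, 3, 6, 1].

[19, 73, 54, 50, 82, 3, 6, 1]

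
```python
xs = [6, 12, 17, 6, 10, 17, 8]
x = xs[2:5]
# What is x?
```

xs has length 7. The slice xs[2:5] selects indices [2, 3, 4] (2->17, 3->6, 4->10), giving [17, 6, 10].

[17, 6, 10]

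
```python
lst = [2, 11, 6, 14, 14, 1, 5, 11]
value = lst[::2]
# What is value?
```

lst has length 8. The slice lst[::2] selects indices [0, 2, 4, 6] (0->2, 2->6, 4->14, 6->5), giving [2, 6, 14, 5].

[2, 6, 14, 5]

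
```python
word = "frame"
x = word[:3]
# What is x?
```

word has length 5. The slice word[:3] selects indices [0, 1, 2] (0->'f', 1->'r', 2->'a'), giving 'fra'.

'fra'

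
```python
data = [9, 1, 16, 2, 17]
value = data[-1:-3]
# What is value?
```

data has length 5. The slice data[-1:-3] resolves to an empty index range, so the result is [].

[]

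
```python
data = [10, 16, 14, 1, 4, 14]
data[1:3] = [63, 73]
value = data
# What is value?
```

data starts as [10, 16, 14, 1, 4, 14] (length 6). The slice data[1:3] covers indices [1, 2] with values [16, 14]. Replacing that slice with [63, 73] (same length) produces [10, 63, 73, 1, 4, 14].

[10, 63, 73, 1, 4, 14]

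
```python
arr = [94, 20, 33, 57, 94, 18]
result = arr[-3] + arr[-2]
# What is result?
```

arr has length 6. Negative index -3 maps to positive index 6 + (-3) = 3. arr[3] = 57.
arr has length 6. Negative index -2 maps to positive index 6 + (-2) = 4. arr[4] = 94.
Sum: 57 + 94 = 151.

151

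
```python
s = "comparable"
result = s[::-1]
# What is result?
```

s has length 10. The slice s[::-1] selects indices [9, 8, 7, 6, 5, 4, 3, 2, 1, 0] (9->'e', 8->'l', 7->'b', 6->'a', 5->'r', 4->'a', 3->'p', 2->'m', 1->'o', 0->'c'), giving 'elbarapmoc'.

'elbarapmoc'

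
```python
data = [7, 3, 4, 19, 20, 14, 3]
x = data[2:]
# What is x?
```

data has length 7. The slice data[2:] selects indices [2, 3, 4, 5, 6] (2->4, 3->19, 4->20, 5->14, 6->3), giving [4, 19, 20, 14, 3].

[4, 19, 20, 14, 3]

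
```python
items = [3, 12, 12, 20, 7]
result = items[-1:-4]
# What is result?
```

items has length 5. The slice items[-1:-4] resolves to an empty index range, so the result is [].

[]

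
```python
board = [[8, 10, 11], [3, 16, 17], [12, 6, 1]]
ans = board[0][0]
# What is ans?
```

board[0] = [8, 10, 11]. Taking column 0 of that row yields 8.

8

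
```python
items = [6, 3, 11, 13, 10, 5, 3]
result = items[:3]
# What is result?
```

items has length 7. The slice items[:3] selects indices [0, 1, 2] (0->6, 1->3, 2->11), giving [6, 3, 11].

[6, 3, 11]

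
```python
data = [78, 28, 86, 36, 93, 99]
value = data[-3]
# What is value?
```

data has length 6. Negative index -3 maps to positive index 6 + (-3) = 3. data[3] = 36.

36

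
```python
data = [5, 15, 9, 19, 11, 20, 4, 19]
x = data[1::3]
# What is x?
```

data has length 8. The slice data[1::3] selects indices [1, 4, 7] (1->15, 4->11, 7->19), giving [15, 11, 19].

[15, 11, 19]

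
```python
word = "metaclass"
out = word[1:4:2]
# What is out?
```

word has length 9. The slice word[1:4:2] selects indices [1, 3] (1->'e', 3->'a'), giving 'ea'.

'ea'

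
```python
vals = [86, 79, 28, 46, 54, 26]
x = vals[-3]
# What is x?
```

vals has length 6. Negative index -3 maps to positive index 6 + (-3) = 3. vals[3] = 46.

46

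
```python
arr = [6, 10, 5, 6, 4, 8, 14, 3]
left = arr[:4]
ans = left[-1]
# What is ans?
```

arr has length 8. The slice arr[:4] selects indices [0, 1, 2, 3] (0->6, 1->10, 2->5, 3->6), giving [6, 10, 5, 6]. So left = [6, 10, 5, 6]. Then left[-1] = 6.

6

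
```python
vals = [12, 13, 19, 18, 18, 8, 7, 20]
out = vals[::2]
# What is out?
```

vals has length 8. The slice vals[::2] selects indices [0, 2, 4, 6] (0->12, 2->19, 4->18, 6->7), giving [12, 19, 18, 7].

[12, 19, 18, 7]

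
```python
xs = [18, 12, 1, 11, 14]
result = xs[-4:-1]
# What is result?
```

xs has length 5. The slice xs[-4:-1] selects indices [1, 2, 3] (1->12, 2->1, 3->11), giving [12, 1, 11].

[12, 1, 11]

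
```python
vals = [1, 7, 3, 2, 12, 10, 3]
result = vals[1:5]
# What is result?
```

vals has length 7. The slice vals[1:5] selects indices [1, 2, 3, 4] (1->7, 2->3, 3->2, 4->12), giving [7, 3, 2, 12].

[7, 3, 2, 12]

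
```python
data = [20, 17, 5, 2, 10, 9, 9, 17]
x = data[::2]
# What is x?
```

data has length 8. The slice data[::2] selects indices [0, 2, 4, 6] (0->20, 2->5, 4->10, 6->9), giving [20, 5, 10, 9].

[20, 5, 10, 9]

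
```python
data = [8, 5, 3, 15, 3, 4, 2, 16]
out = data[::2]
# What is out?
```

data has length 8. The slice data[::2] selects indices [0, 2, 4, 6] (0->8, 2->3, 4->3, 6->2), giving [8, 3, 3, 2].

[8, 3, 3, 2]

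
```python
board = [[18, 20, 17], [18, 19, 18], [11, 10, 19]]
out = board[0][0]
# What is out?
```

board[0] = [18, 20, 17]. Taking column 0 of that row yields 18.

18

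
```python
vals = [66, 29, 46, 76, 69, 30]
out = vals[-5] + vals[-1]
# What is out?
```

vals has length 6. Negative index -5 maps to positive index 6 + (-5) = 1. vals[1] = 29.
vals has length 6. Negative index -1 maps to positive index 6 + (-1) = 5. vals[5] = 30.
Sum: 29 + 30 = 59.

59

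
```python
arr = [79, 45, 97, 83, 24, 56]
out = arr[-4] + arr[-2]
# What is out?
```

arr has length 6. Negative index -4 maps to positive index 6 + (-4) = 2. arr[2] = 97.
arr has length 6. Negative index -2 maps to positive index 6 + (-2) = 4. arr[4] = 24.
Sum: 97 + 24 = 121.

121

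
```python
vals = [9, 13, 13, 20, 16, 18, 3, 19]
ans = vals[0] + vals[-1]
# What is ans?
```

vals has length 8. vals[0] = 9.
vals has length 8. Negative index -1 maps to positive index 8 + (-1) = 7. vals[7] = 19.
Sum: 9 + 19 = 28.

28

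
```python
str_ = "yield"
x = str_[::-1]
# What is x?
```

str_ has length 5. The slice str_[::-1] selects indices [4, 3, 2, 1, 0] (4->'d', 3->'l', 2->'e', 1->'i', 0->'y'), giving 'dleiy'.

'dleiy'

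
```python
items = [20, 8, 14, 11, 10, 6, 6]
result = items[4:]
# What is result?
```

items has length 7. The slice items[4:] selects indices [4, 5, 6] (4->10, 5->6, 6->6), giving [10, 6, 6].

[10, 6, 6]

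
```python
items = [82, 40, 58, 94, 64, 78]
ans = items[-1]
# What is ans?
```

items has length 6. Negative index -1 maps to positive index 6 + (-1) = 5. items[5] = 78.

78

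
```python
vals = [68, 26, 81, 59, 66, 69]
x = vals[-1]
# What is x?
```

vals has length 6. Negative index -1 maps to positive index 6 + (-1) = 5. vals[5] = 69.

69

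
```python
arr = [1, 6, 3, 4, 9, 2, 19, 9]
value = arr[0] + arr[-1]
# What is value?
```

arr has length 8. arr[0] = 1.
arr has length 8. Negative index -1 maps to positive index 8 + (-1) = 7. arr[7] = 9.
Sum: 1 + 9 = 10.

10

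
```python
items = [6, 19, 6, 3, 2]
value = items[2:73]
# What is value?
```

items has length 5. The slice items[2:73] selects indices [2, 3, 4] (2->6, 3->3, 4->2), giving [6, 3, 2].

[6, 3, 2]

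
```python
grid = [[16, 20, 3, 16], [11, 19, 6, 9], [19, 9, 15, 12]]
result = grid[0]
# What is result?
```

grid has 3 rows. Row 0 is [16, 20, 3, 16].

[16, 20, 3, 16]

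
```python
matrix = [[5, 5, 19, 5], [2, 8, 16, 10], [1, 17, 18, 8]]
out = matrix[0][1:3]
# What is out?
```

matrix[0] = [5, 5, 19, 5]. matrix[0] has length 4. The slice matrix[0][1:3] selects indices [1, 2] (1->5, 2->19), giving [5, 19].

[5, 19]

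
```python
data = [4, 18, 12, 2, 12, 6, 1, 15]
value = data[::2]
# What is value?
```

data has length 8. The slice data[::2] selects indices [0, 2, 4, 6] (0->4, 2->12, 4->12, 6->1), giving [4, 12, 12, 1].

[4, 12, 12, 1]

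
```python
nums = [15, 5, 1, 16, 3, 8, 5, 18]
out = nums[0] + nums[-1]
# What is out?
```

nums has length 8. nums[0] = 15.
nums has length 8. Negative index -1 maps to positive index 8 + (-1) = 7. nums[7] = 18.
Sum: 15 + 18 = 33.

33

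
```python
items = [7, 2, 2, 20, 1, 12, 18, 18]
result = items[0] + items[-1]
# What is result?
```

items has length 8. items[0] = 7.
items has length 8. Negative index -1 maps to positive index 8 + (-1) = 7. items[7] = 18.
Sum: 7 + 18 = 25.

25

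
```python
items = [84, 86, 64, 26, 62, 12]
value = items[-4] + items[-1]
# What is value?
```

items has length 6. Negative index -4 maps to positive index 6 + (-4) = 2. items[2] = 64.
items has length 6. Negative index -1 maps to positive index 6 + (-1) = 5. items[5] = 12.
Sum: 64 + 12 = 76.

76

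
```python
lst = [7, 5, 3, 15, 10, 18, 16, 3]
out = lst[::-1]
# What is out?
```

lst has length 8. The slice lst[::-1] selects indices [7, 6, 5, 4, 3, 2, 1, 0] (7->3, 6->16, 5->18, 4->10, 3->15, 2->3, 1->5, 0->7), giving [3, 16, 18, 10, 15, 3, 5, 7].

[3, 16, 18, 10, 15, 3, 5, 7]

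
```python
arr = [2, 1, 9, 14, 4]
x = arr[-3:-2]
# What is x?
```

arr has length 5. The slice arr[-3:-2] selects indices [2] (2->9), giving [9].

[9]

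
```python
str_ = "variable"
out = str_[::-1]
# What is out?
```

str_ has length 8. The slice str_[::-1] selects indices [7, 6, 5, 4, 3, 2, 1, 0] (7->'e', 6->'l', 5->'b', 4->'a', 3->'i', 2->'r', 1->'a', 0->'v'), giving 'elbairav'.

'elbairav'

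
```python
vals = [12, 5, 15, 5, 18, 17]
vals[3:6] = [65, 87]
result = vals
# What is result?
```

vals starts as [12, 5, 15, 5, 18, 17] (length 6). The slice vals[3:6] covers indices [3, 4, 5] with values [5, 18, 17]. Replacing that slice with [65, 87] (different length) produces [12, 5, 15, 65, 87].

[12, 5, 15, 65, 87]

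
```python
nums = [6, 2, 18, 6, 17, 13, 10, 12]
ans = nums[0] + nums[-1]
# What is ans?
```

nums has length 8. nums[0] = 6.
nums has length 8. Negative index -1 maps to positive index 8 + (-1) = 7. nums[7] = 12.
Sum: 6 + 12 = 18.

18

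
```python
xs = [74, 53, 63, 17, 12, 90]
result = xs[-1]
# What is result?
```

xs has length 6. Negative index -1 maps to positive index 6 + (-1) = 5. xs[5] = 90.

90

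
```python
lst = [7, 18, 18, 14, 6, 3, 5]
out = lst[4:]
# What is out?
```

lst has length 7. The slice lst[4:] selects indices [4, 5, 6] (4->6, 5->3, 6->5), giving [6, 3, 5].

[6, 3, 5]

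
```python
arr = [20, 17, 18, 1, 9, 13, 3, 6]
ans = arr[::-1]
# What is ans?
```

arr has length 8. The slice arr[::-1] selects indices [7, 6, 5, 4, 3, 2, 1, 0] (7->6, 6->3, 5->13, 4->9, 3->1, 2->18, 1->17, 0->20), giving [6, 3, 13, 9, 1, 18, 17, 20].

[6, 3, 13, 9, 1, 18, 17, 20]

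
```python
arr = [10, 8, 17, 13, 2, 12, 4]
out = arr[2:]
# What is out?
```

arr has length 7. The slice arr[2:] selects indices [2, 3, 4, 5, 6] (2->17, 3->13, 4->2, 5->12, 6->4), giving [17, 13, 2, 12, 4].

[17, 13, 2, 12, 4]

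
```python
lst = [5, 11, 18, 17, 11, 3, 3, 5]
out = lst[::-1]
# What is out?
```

lst has length 8. The slice lst[::-1] selects indices [7, 6, 5, 4, 3, 2, 1, 0] (7->5, 6->3, 5->3, 4->11, 3->17, 2->18, 1->11, 0->5), giving [5, 3, 3, 11, 17, 18, 11, 5].

[5, 3, 3, 11, 17, 18, 11, 5]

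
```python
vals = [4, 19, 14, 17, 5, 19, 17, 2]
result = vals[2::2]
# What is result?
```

vals has length 8. The slice vals[2::2] selects indices [2, 4, 6] (2->14, 4->5, 6->17), giving [14, 5, 17].

[14, 5, 17]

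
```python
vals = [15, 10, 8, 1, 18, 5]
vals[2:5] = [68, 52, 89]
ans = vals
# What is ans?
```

vals starts as [15, 10, 8, 1, 18, 5] (length 6). The slice vals[2:5] covers indices [2, 3, 4] with values [8, 1, 18]. Replacing that slice with [68, 52, 89] (same length) produces [15, 10, 68, 52, 89, 5].

[15, 10, 68, 52, 89, 5]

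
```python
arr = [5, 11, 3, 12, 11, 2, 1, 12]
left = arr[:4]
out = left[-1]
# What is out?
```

arr has length 8. The slice arr[:4] selects indices [0, 1, 2, 3] (0->5, 1->11, 2->3, 3->12), giving [5, 11, 3, 12]. So left = [5, 11, 3, 12]. Then left[-1] = 12.

12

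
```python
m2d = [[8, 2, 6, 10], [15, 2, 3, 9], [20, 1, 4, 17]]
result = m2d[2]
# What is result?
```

m2d has 3 rows. Row 2 is [20, 1, 4, 17].

[20, 1, 4, 17]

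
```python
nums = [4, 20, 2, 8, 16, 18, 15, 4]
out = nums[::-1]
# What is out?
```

nums has length 8. The slice nums[::-1] selects indices [7, 6, 5, 4, 3, 2, 1, 0] (7->4, 6->15, 5->18, 4->16, 3->8, 2->2, 1->20, 0->4), giving [4, 15, 18, 16, 8, 2, 20, 4].

[4, 15, 18, 16, 8, 2, 20, 4]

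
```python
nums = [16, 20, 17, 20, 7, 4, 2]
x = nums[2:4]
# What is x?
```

nums has length 7. The slice nums[2:4] selects indices [2, 3] (2->17, 3->20), giving [17, 20].

[17, 20]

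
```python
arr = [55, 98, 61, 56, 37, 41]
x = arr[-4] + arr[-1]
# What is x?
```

arr has length 6. Negative index -4 maps to positive index 6 + (-4) = 2. arr[2] = 61.
arr has length 6. Negative index -1 maps to positive index 6 + (-1) = 5. arr[5] = 41.
Sum: 61 + 41 = 102.

102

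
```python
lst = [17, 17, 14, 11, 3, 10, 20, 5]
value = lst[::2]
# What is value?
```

lst has length 8. The slice lst[::2] selects indices [0, 2, 4, 6] (0->17, 2->14, 4->3, 6->20), giving [17, 14, 3, 20].

[17, 14, 3, 20]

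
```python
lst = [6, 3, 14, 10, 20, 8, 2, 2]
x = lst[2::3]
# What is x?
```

lst has length 8. The slice lst[2::3] selects indices [2, 5] (2->14, 5->8), giving [14, 8].

[14, 8]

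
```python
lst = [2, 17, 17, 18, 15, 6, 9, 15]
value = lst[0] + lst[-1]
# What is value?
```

lst has length 8. lst[0] = 2.
lst has length 8. Negative index -1 maps to positive index 8 + (-1) = 7. lst[7] = 15.
Sum: 2 + 15 = 17.

17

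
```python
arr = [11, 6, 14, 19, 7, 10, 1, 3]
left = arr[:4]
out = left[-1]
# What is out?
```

arr has length 8. The slice arr[:4] selects indices [0, 1, 2, 3] (0->11, 1->6, 2->14, 3->19), giving [11, 6, 14, 19]. So left = [11, 6, 14, 19]. Then left[-1] = 19.

19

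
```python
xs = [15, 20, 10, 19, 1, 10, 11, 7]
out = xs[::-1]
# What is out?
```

xs has length 8. The slice xs[::-1] selects indices [7, 6, 5, 4, 3, 2, 1, 0] (7->7, 6->11, 5->10, 4->1, 3->19, 2->10, 1->20, 0->15), giving [7, 11, 10, 1, 19, 10, 20, 15].

[7, 11, 10, 1, 19, 10, 20, 15]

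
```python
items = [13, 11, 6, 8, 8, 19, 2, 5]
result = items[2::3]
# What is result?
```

items has length 8. The slice items[2::3] selects indices [2, 5] (2->6, 5->19), giving [6, 19].

[6, 19]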